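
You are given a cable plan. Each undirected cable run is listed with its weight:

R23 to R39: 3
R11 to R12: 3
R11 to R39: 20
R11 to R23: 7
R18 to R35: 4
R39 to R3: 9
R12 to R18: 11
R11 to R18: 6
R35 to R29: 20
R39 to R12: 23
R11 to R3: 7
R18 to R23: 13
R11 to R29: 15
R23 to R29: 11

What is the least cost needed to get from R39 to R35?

20

Running Dijkstra from R39:
R39: 0
R23: 3  (via R39)
R3: 9  (via R39)
R11: 10  (via R23)
R12: 13  (via R11)
R29: 14  (via R23)
R18: 16  (via R23)
R35: 20  (via R18)
Shortest route: R39–R23–R18–R35 = 20.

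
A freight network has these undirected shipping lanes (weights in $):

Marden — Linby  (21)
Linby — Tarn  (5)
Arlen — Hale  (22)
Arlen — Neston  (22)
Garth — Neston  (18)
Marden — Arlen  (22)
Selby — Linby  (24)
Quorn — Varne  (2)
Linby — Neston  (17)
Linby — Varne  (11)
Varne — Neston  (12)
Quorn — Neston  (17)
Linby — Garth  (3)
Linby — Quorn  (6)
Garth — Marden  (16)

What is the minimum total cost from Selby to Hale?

Enumerating some paths:
Selby - Linby - Neston - Arlen - Hale: 24+17+22+22 = 85
Selby - Linby - Quorn - Varne - Neston - Arlen - Hale: 24+6+2+12+22+22 = 88
Selby - Linby - Garth - Marden - Arlen - Hale: 24+3+16+22+22 = 87
Cheapest is Selby - Linby - Neston - Arlen - Hale at $85.

$85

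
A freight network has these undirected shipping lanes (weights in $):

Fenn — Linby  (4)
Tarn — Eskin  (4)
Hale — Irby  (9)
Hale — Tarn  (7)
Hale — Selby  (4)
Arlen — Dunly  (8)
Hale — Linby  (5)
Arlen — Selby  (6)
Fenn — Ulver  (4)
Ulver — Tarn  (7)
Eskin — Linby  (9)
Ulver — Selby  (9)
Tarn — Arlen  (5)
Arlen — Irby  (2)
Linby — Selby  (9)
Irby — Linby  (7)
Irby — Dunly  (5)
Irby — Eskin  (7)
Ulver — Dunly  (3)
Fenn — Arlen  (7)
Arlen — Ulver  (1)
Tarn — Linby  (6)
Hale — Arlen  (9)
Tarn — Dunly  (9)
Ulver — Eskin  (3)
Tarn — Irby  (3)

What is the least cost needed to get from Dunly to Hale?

Settle nodes by increasing distance from Dunly:
Dunly: 0
Ulver: 3  (via Dunly)
Arlen: 4  (via Ulver)
Irby: 5  (via Dunly)
Eskin: 6  (via Ulver)
Fenn: 7  (via Ulver)
Tarn: 8  (via Irby)
Selby: 10  (via Arlen)
Linby: 11  (via Fenn)
Hale: 13  (via Arlen)
Shortest route: Dunly–Ulver–Arlen–Hale = $13.

$13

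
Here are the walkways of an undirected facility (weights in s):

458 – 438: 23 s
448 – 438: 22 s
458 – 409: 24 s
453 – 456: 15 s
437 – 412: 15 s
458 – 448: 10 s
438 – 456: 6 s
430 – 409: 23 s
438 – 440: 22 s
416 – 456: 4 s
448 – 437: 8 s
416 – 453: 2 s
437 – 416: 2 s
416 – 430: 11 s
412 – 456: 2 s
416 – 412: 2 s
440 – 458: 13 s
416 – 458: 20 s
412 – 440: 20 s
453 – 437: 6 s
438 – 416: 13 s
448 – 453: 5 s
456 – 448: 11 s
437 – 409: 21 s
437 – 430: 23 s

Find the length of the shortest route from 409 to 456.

Running Dijkstra from 409:
409: 0
437: 21  (via 409)
430: 23  (via 409)
416: 23  (via 437)
458: 24  (via 409)
453: 25  (via 416)
412: 25  (via 416)
456: 27  (via 416)
Shortest route: 409–437–416–456 = 27 s.

27 s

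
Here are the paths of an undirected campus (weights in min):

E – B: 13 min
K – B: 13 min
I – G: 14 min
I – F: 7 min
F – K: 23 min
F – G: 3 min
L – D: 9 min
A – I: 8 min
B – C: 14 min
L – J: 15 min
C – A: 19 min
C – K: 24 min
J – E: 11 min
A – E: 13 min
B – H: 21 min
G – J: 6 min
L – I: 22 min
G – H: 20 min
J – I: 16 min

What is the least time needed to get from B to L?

39 min

Enumerating some paths:
B–E–J–L: 13+11+15 = 39
B–K–F–G–J–L: 13+23+3+6+15 = 60
B–E–A–I–L: 13+13+8+22 = 56
Cheapest is B–E–J–L at 39 min.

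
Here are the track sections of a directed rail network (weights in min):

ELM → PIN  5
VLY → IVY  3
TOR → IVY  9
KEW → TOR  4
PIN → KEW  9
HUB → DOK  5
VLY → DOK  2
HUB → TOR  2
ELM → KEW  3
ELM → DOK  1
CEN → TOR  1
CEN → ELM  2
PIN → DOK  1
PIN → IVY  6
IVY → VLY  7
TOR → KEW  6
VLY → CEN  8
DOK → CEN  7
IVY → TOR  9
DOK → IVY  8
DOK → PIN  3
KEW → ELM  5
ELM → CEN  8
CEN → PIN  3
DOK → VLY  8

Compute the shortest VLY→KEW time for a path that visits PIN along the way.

14 min

Best VLY to PIN: VLY–DOK–PIN costing 5
Shortest PIN→KEW: PIN–KEW = 9
Total via PIN: 5 + 9 = 14 min.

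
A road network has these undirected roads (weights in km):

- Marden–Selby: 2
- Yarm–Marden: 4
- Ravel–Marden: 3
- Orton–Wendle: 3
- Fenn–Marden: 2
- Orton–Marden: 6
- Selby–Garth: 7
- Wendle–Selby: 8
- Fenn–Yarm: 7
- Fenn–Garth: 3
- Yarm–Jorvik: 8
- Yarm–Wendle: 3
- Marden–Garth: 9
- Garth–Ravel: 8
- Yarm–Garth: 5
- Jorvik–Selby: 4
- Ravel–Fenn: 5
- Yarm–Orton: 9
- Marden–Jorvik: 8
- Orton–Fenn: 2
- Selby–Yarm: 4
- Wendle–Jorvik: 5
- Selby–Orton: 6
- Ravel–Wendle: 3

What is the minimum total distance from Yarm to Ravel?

6 km

Candidate routes:
Yarm - Wendle - Ravel: 3+3 = 6
Yarm - Marden - Ravel: 4+3 = 7
Yarm - Selby - Marden - Ravel: 4+2+3 = 9
The minimum is 6 km via Yarm - Wendle - Ravel.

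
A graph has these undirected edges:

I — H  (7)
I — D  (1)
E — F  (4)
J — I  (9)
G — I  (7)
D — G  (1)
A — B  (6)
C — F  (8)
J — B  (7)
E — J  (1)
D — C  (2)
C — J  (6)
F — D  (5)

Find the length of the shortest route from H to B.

23

Settle nodes by increasing distance from H:
H: 0
I: 7  (via H)
D: 8  (via I)
G: 9  (via D)
C: 10  (via D)
F: 13  (via D)
J: 16  (via I)
E: 17  (via F)
B: 23  (via J)
Shortest route: H–I–J–B = 23.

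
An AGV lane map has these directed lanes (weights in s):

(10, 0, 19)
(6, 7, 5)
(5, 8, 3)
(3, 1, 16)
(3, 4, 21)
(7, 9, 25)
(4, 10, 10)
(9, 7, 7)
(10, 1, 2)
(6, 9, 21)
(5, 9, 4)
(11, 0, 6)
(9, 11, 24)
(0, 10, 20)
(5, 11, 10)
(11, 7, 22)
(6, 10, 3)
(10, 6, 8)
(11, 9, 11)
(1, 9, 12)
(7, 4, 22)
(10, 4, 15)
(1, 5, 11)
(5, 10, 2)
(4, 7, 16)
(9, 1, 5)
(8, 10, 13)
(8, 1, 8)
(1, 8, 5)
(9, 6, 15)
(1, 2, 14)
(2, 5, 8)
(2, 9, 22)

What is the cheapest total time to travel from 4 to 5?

Candidate routes:
4 - 10 - 1 - 5: 10+2+11 = 23
4 - 10 - 1 - 2 - 5: 10+2+14+8 = 34
The minimum is 23 s via 4 - 10 - 1 - 5.

23 s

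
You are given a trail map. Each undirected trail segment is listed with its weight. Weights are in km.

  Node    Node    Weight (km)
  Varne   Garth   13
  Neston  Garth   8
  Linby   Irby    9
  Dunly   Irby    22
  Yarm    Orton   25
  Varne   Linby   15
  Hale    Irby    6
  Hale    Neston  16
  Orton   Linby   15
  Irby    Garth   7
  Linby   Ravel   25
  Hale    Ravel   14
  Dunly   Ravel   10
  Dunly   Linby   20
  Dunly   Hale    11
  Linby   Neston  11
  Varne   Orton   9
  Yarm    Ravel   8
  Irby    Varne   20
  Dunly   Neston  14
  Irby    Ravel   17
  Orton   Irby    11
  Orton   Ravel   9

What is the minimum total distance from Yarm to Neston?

Shortest distances from Yarm:
Yarm: 0
Ravel: 8  (via Yarm)
Orton: 17  (via Ravel)
Dunly: 18  (via Ravel)
Hale: 22  (via Ravel)
Irby: 25  (via Ravel)
Varne: 26  (via Orton)
Neston: 32  (via Dunly)
Shortest route: Yarm–Ravel–Dunly–Neston = 32 km.

32 km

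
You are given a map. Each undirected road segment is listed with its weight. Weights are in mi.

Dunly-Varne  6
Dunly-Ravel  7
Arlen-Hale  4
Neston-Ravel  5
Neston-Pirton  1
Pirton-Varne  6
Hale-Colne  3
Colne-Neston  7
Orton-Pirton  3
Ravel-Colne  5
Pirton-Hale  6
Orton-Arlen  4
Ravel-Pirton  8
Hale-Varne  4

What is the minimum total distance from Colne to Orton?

Enumerating some paths:
Colne - Hale - Arlen - Orton: 3+4+4 = 11
Colne - Hale - Pirton - Orton: 3+6+3 = 12
Colne - Ravel - Neston - Pirton - Orton: 5+5+1+3 = 14
Cheapest is Colne - Hale - Arlen - Orton at 11 mi.

11 mi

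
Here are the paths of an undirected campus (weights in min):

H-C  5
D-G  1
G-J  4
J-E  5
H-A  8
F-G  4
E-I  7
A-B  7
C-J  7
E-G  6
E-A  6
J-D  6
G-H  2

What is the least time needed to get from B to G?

17 min

Running Dijkstra from B:
B: 0
A: 7  (via B)
E: 13  (via A)
H: 15  (via A)
G: 17  (via H)
Shortest route: B → A → H → G = 17 min.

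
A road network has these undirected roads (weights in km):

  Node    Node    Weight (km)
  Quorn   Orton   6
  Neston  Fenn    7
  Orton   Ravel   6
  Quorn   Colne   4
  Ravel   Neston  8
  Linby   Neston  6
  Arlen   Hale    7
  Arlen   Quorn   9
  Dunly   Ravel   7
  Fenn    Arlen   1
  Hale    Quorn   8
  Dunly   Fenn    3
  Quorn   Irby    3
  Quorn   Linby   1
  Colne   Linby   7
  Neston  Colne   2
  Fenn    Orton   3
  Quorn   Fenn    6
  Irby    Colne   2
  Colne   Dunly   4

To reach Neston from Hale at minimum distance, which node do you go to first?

Candidate routes:
Hale - Quorn - Linby - Neston: 8+1+6 = 15
Hale - Quorn - Irby - Colne - Neston: 8+3+2+2 = 15
Hale - Quorn - Colne - Neston: 8+4+2 = 14
Cheapest is Hale - Quorn - Colne - Neston at 14 km.
So from Hale the first move is to Quorn.

Quorn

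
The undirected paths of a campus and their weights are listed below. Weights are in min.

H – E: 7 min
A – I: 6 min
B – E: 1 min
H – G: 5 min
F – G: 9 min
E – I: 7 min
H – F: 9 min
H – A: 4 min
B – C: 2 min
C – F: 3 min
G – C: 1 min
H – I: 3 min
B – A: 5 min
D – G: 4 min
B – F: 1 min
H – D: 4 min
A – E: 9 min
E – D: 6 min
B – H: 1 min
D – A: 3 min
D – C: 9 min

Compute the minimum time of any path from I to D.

Compare a few routes:
I → H → A → D: 3+4+3 = 10
I → A → D: 6+3 = 9
I → H → D: 3+4 = 7
I → H → B → E → D: 3+1+1+6 = 11
Cheapest is I → H → D at 7 min.

7 min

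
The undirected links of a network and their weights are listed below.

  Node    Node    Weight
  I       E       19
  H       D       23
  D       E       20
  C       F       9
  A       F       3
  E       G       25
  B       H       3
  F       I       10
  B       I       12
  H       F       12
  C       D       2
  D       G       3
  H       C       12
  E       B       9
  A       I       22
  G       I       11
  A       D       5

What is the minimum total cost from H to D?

Candidate routes:
H–C–D: 12+2 = 14
H–D: 23 = 23
H–F–A–D: 12+3+5 = 20
H–F–C–D: 12+9+2 = 23
The minimum is 14 via H–C–D.

14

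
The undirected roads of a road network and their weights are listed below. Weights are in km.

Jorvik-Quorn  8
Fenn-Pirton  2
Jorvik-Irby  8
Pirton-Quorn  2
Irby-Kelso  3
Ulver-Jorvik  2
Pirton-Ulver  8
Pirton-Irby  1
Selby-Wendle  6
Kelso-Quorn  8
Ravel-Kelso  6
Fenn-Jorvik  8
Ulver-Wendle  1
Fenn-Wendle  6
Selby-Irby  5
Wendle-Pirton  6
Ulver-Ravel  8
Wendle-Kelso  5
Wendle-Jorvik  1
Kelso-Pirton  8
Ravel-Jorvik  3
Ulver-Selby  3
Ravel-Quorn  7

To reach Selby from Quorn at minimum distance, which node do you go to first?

Compare a few routes:
Quorn–Pirton–Irby–Selby: 2+1+5 = 8
Quorn–Pirton–Wendle–Ulver–Selby: 2+6+1+3 = 12
Cheapest is Quorn–Pirton–Irby–Selby at 8 km.
So from Quorn the first move is to Pirton.

Pirton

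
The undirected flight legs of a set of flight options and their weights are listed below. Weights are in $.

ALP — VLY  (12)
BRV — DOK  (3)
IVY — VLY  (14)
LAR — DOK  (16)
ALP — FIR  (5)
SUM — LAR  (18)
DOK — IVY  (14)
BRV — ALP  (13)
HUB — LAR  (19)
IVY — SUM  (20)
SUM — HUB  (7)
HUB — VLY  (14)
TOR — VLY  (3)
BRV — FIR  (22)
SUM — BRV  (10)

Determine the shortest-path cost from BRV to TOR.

Shortest distances from BRV:
BRV: 0
DOK: 3  (via BRV)
SUM: 10  (via BRV)
ALP: 13  (via BRV)
HUB: 17  (via SUM)
IVY: 17  (via DOK)
FIR: 18  (via ALP)
LAR: 19  (via DOK)
VLY: 25  (via ALP)
TOR: 28  (via VLY)
Shortest route: BRV–ALP–VLY–TOR = $28.

$28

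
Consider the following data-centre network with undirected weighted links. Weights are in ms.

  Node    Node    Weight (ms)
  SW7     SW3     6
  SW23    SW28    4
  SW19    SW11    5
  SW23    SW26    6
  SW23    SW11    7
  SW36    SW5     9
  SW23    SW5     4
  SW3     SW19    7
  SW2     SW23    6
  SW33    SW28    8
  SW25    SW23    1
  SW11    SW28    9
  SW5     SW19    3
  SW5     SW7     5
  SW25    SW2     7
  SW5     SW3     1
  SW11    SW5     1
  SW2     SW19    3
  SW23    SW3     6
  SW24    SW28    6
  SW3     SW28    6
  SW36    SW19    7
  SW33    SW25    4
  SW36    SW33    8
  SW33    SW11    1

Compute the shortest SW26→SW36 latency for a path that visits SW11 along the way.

Best SW26 to SW11: SW26–SW23–SW5–SW11 costing 11
Shortest SW11→SW36: SW11–SW33–SW36 = 9
Total via SW11: 11 + 9 = 20 ms.

20 ms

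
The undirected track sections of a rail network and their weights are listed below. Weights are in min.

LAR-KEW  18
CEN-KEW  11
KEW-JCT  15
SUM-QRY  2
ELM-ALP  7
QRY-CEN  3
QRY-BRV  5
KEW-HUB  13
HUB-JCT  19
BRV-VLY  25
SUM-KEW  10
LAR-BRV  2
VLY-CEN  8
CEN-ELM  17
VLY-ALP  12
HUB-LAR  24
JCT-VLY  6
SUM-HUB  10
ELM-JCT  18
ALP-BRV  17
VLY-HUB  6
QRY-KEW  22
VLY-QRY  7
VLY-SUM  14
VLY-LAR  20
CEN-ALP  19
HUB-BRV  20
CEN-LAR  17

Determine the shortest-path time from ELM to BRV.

Settle nodes by increasing distance from ELM:
ELM: 0
ALP: 7  (via ELM)
CEN: 17  (via ELM)
JCT: 18  (via ELM)
VLY: 19  (via ALP)
QRY: 20  (via CEN)
SUM: 22  (via QRY)
BRV: 24  (via ALP)
Shortest route: ELM → ALP → BRV = 24 min.

24 min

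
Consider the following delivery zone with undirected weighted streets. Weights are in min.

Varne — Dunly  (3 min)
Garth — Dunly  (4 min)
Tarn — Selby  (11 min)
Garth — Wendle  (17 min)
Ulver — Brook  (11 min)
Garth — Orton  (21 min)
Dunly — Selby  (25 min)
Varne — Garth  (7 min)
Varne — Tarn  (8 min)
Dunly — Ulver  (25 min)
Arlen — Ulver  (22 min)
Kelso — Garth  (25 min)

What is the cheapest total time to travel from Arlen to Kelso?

Running Dijkstra from Arlen:
Arlen: 0
Ulver: 22  (via Arlen)
Brook: 33  (via Ulver)
Dunly: 47  (via Ulver)
Varne: 50  (via Dunly)
Garth: 51  (via Dunly)
Tarn: 58  (via Varne)
Wendle: 68  (via Garth)
Selby: 69  (via Tarn)
Orton: 72  (via Garth)
Kelso: 76  (via Garth)
Shortest route: Arlen → Ulver → Dunly → Garth → Kelso = 76 min.

76 min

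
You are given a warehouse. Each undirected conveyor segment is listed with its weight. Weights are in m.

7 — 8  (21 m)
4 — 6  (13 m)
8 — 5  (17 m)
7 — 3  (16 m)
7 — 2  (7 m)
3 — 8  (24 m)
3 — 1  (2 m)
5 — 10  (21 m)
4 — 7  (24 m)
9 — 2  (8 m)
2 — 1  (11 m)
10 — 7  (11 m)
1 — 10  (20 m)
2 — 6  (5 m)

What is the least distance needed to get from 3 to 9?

Shortest distances from 3:
3: 0
1: 2  (via 3)
2: 13  (via 1)
7: 16  (via 3)
6: 18  (via 2)
9: 21  (via 2)
Shortest route: 3–1–2–9 = 21 m.

21 m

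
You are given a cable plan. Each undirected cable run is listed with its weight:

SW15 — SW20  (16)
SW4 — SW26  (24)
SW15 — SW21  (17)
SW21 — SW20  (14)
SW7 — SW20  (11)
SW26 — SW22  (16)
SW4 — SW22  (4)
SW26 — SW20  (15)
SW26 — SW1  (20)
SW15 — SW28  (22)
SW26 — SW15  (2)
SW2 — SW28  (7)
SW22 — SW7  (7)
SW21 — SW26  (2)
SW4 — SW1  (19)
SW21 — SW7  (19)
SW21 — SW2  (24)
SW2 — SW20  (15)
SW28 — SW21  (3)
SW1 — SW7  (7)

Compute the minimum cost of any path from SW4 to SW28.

25

Enumerating some paths:
SW4–SW26–SW21–SW28: 24+2+3 = 29
SW4–SW22–SW26–SW21–SW28: 4+16+2+3 = 25
Cheapest is SW4–SW22–SW26–SW21–SW28 at 25.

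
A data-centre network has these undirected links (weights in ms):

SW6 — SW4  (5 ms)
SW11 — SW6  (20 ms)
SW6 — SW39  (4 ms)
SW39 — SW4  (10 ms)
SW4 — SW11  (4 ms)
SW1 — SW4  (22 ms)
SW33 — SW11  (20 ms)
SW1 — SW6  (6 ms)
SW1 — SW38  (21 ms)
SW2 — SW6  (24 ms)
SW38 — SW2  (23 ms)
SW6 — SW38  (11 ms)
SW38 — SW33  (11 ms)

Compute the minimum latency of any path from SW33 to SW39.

26 ms

Running Dijkstra from SW33:
SW33: 0
SW38: 11  (via SW33)
SW11: 20  (via SW33)
SW6: 22  (via SW38)
SW4: 24  (via SW11)
SW39: 26  (via SW6)
Shortest route: SW33–SW38–SW6–SW39 = 26 ms.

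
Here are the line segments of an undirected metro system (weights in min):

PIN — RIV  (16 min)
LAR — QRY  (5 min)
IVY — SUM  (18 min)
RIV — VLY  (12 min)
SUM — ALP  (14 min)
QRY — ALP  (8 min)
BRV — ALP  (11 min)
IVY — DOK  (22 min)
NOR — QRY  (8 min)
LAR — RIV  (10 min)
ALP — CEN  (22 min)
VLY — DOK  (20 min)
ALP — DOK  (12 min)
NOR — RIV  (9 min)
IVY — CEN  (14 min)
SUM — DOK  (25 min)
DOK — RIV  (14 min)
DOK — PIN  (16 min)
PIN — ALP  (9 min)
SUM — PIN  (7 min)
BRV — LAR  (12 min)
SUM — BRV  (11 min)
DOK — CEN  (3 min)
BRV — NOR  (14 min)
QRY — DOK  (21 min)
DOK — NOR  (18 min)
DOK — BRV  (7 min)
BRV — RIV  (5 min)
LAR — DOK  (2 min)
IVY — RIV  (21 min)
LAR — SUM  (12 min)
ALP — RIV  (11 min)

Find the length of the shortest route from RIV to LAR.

Shortest distances from RIV:
RIV: 0
BRV: 5  (via RIV)
NOR: 9  (via RIV)
LAR: 10  (via RIV)
Shortest route: RIV–LAR = 10 min.

10 min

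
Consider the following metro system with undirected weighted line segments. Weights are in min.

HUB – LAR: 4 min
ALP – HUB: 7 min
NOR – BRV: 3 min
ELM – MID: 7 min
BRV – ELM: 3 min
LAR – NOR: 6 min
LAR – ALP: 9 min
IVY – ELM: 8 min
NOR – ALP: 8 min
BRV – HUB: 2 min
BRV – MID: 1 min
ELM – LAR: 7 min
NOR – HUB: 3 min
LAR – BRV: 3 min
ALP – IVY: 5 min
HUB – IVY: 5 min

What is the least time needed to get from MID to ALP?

Settle nodes by increasing distance from MID:
MID: 0
BRV: 1  (via MID)
HUB: 3  (via BRV)
ELM: 4  (via BRV)
NOR: 4  (via BRV)
LAR: 4  (via BRV)
IVY: 8  (via HUB)
ALP: 10  (via HUB)
Shortest route: MID → BRV → HUB → ALP = 10 min.

10 min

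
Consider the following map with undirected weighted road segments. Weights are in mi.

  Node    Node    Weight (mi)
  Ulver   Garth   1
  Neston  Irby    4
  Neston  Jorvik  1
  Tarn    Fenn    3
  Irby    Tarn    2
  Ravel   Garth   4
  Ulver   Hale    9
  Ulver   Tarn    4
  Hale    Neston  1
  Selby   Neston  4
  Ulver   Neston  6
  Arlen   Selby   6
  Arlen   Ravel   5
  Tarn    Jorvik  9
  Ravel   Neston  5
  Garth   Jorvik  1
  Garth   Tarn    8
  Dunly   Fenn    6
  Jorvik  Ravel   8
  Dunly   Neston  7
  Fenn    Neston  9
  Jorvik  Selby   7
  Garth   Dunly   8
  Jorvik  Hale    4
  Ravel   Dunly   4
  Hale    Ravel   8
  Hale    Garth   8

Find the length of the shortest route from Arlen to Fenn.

Compare a few routes:
Arlen–Ravel–Garth–Ulver–Tarn–Fenn: 5+4+1+4+3 = 17
Arlen–Ravel–Dunly–Fenn: 5+4+6 = 15
Cheapest is Arlen–Ravel–Dunly–Fenn at 15 mi.

15 mi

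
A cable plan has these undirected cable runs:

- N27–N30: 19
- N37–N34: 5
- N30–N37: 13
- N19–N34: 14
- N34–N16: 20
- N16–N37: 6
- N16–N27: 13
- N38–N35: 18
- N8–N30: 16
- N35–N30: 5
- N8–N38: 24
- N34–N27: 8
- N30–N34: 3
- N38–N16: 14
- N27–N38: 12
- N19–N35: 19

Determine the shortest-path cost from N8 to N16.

Running Dijkstra from N8:
N8: 0
N30: 16  (via N8)
N34: 19  (via N30)
N35: 21  (via N30)
N37: 24  (via N34)
N38: 24  (via N8)
N27: 27  (via N34)
N16: 30  (via N37)
Shortest route: N8 → N30 → N34 → N37 → N16 = 30.

30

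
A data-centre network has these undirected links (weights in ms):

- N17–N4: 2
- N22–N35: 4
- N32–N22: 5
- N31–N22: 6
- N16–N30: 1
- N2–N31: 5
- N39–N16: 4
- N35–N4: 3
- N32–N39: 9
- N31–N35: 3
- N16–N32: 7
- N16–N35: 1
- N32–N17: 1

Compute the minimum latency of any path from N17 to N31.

Candidate routes:
N17 → N32 → N16 → N35 → N31: 1+7+1+3 = 12
N17 → N32 → N22 → N35 → N31: 1+5+4+3 = 13
N17 → N4 → N35 → N31: 2+3+3 = 8
N17 → N32 → N22 → N31: 1+5+6 = 12
The minimum is 8 ms via N17 → N4 → N35 → N31.

8 ms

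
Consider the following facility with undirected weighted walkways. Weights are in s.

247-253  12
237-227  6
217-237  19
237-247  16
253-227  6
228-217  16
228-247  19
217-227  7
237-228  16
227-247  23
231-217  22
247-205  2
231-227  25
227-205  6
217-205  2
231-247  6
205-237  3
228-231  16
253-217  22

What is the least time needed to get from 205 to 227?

6 s

Compare a few routes:
205 → 217 → 227: 2+7 = 9
205 → 227: 6 = 6
The minimum is 6 s via 205 → 227.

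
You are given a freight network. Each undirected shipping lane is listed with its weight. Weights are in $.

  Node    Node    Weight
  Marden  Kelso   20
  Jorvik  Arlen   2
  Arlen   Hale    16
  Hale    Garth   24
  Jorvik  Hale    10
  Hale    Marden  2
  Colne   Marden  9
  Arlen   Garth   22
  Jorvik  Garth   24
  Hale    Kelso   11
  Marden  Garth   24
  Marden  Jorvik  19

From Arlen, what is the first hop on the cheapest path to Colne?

Jorvik

Enumerating some paths:
Arlen → Jorvik → Hale → Marden → Colne: 2+10+2+9 = 23
Arlen → Hale → Marden → Colne: 16+2+9 = 27
The minimum is $23 via Arlen → Jorvik → Hale → Marden → Colne.
So from Arlen the first move is to Jorvik.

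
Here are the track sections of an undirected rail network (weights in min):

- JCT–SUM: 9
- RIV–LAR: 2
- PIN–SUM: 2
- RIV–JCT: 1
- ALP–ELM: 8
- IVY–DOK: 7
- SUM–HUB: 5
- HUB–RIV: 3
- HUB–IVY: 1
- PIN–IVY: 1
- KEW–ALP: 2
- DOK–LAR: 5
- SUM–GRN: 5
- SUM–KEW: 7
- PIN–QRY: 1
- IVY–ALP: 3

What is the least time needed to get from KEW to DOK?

Enumerating some paths:
KEW–ALP–IVY–HUB–RIV–LAR–DOK: 2+3+1+3+2+5 = 16
KEW–ALP–IVY–DOK: 2+3+7 = 12
Cheapest is KEW–ALP–IVY–DOK at 12 min.

12 min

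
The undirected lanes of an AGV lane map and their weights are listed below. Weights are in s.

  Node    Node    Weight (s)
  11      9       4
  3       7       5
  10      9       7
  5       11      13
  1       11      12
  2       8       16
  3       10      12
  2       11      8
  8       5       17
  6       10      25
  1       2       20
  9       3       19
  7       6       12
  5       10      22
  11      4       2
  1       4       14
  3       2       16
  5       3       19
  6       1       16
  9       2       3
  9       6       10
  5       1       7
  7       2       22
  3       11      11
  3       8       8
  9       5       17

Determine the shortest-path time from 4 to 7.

Compare a few routes:
4 - 11 - 9 - 10 - 3 - 7: 2+4+7+12+5 = 30
4 - 11 - 9 - 6 - 7: 2+4+10+12 = 28
4 - 11 - 3 - 7: 2+11+5 = 18
The minimum is 18 s via 4 - 11 - 3 - 7.

18 s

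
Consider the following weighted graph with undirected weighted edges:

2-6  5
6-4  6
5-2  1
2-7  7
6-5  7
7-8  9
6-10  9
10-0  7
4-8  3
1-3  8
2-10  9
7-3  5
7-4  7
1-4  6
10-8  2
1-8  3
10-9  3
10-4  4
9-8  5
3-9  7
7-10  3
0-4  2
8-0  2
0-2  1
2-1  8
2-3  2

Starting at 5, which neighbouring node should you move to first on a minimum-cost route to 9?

Candidate routes:
5 → 2 → 0 → 4 → 8 → 10 → 9: 1+1+2+3+2+3 = 12
5 → 2 → 0 → 4 → 10 → 9: 1+1+2+4+3 = 11
5 → 2 → 0 → 8 → 9: 1+1+2+5 = 9
5 → 2 → 3 → 9: 1+2+7 = 10
Cheapest is 5 → 2 → 0 → 8 → 9 at 9.
So from 5 the first move is to 2.

2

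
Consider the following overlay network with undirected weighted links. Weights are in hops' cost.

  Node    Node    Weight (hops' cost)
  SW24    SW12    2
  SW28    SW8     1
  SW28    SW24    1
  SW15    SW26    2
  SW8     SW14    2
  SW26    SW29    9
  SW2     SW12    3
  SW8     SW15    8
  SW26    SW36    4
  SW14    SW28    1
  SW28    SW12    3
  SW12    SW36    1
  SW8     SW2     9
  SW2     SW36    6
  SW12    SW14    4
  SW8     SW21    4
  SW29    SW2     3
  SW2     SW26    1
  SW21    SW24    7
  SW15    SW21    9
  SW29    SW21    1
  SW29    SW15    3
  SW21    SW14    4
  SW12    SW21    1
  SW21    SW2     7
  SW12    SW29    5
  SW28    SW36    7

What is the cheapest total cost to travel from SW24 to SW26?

6 hops' cost

Enumerating some paths:
SW24–SW28–SW12–SW2–SW26: 1+3+3+1 = 8
SW24–SW12–SW36–SW26: 2+1+4 = 7
SW24–SW12–SW2–SW26: 2+3+1 = 6
SW24–SW12–SW21–SW29–SW2–SW26: 2+1+1+3+1 = 8
The minimum is 6 hops' cost via SW24–SW12–SW2–SW26.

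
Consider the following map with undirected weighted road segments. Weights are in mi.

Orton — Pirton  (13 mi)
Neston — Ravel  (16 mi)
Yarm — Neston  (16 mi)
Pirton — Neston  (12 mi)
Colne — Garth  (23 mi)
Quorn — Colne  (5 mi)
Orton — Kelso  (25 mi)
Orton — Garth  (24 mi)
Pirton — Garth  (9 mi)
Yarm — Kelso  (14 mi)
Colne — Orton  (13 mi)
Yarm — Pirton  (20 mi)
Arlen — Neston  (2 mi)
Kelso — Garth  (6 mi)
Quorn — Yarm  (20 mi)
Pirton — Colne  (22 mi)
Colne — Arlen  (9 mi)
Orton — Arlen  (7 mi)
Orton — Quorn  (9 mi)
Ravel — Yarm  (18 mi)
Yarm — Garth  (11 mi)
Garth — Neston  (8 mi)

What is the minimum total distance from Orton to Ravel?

25 mi

Running Dijkstra from Orton:
Orton: 0
Arlen: 7  (via Orton)
Quorn: 9  (via Orton)
Neston: 9  (via Arlen)
Pirton: 13  (via Orton)
Colne: 13  (via Orton)
Garth: 17  (via Neston)
Kelso: 23  (via Garth)
Ravel: 25  (via Neston)
Shortest route: Orton → Arlen → Neston → Ravel = 25 mi.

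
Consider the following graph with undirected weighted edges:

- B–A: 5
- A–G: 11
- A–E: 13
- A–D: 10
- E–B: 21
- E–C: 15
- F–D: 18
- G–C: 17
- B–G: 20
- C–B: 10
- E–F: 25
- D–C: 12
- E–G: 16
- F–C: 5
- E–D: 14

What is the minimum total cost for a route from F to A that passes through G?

Best F to G: F–C–G costing 22
Shortest G→A: G–A = 11
Total via G: 22 + 11 = 33.

33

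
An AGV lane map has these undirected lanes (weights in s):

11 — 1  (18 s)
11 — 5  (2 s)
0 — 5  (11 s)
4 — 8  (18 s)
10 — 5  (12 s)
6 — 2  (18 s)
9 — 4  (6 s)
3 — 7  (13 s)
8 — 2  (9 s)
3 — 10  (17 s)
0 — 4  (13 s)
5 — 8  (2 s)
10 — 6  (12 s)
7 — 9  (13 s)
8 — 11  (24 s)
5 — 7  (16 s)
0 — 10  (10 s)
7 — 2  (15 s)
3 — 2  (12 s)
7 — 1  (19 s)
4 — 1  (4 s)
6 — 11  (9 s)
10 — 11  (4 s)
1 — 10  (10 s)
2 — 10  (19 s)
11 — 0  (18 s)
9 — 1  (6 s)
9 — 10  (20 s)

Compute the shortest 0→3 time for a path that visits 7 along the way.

Best 0 to 7: 0–5–7 costing 27
Best 7 to 3: 7–3 costing 13
Total via 7: 27 + 13 = 40 s.

40 s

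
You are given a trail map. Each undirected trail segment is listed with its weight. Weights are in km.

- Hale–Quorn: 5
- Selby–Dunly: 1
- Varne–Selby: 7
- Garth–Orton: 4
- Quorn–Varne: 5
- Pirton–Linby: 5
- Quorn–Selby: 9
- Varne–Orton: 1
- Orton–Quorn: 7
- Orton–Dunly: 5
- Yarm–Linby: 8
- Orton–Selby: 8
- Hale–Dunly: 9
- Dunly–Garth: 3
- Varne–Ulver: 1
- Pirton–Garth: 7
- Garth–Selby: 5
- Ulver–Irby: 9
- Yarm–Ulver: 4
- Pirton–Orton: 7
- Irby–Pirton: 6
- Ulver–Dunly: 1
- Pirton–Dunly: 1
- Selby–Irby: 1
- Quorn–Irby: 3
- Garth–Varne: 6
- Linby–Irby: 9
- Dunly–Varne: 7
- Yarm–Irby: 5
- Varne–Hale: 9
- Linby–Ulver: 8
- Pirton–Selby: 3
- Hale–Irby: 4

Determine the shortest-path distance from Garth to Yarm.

8 km

Candidate routes:
Garth → Selby → Irby → Yarm: 5+1+5 = 11
Garth → Dunly → Selby → Irby → Yarm: 3+1+1+5 = 10
Garth → Dunly → Ulver → Yarm: 3+1+4 = 8
Garth → Orton → Varne → Ulver → Yarm: 4+1+1+4 = 10
The minimum is 8 km via Garth → Dunly → Ulver → Yarm.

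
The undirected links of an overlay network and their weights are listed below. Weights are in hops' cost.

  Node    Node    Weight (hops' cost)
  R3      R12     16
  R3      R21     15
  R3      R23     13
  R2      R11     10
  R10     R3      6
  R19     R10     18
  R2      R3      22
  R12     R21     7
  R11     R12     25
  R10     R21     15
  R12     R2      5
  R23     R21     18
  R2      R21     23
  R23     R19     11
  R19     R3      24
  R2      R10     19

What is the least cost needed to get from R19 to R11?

47 hops' cost

Compare a few routes:
R19–R10–R2–R11: 18+19+10 = 47
R19–R23–R21–R12–R2–R11: 11+18+7+5+10 = 51
Cheapest is R19–R10–R2–R11 at 47 hops' cost.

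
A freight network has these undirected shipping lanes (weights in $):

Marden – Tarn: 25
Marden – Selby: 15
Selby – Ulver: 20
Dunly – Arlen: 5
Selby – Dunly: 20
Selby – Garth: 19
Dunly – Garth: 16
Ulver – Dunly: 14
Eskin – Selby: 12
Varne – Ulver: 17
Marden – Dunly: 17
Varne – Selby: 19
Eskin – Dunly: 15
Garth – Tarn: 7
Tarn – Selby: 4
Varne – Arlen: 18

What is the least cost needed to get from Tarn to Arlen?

Candidate routes:
Tarn - Garth - Dunly - Arlen: 7+16+5 = 28
Tarn - Selby - Eskin - Dunly - Arlen: 4+12+15+5 = 36
Tarn - Selby - Dunly - Arlen: 4+20+5 = 29
Cheapest is Tarn - Garth - Dunly - Arlen at $28.

$28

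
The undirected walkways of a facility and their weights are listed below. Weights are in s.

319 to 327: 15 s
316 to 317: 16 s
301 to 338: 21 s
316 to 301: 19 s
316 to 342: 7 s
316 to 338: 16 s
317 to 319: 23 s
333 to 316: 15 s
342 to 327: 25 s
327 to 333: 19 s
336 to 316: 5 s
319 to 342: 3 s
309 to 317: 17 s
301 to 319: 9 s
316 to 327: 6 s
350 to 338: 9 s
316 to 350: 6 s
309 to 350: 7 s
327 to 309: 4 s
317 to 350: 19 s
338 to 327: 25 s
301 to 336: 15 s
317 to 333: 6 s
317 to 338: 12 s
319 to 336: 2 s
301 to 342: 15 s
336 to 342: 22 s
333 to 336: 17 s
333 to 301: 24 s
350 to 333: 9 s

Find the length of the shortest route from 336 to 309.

15 s

Compare a few routes:
336 - 316 - 327 - 309: 5+6+4 = 15
336 - 319 - 327 - 309: 2+15+4 = 21
336 - 316 - 350 - 309: 5+6+7 = 18
The minimum is 15 s via 336 - 316 - 327 - 309.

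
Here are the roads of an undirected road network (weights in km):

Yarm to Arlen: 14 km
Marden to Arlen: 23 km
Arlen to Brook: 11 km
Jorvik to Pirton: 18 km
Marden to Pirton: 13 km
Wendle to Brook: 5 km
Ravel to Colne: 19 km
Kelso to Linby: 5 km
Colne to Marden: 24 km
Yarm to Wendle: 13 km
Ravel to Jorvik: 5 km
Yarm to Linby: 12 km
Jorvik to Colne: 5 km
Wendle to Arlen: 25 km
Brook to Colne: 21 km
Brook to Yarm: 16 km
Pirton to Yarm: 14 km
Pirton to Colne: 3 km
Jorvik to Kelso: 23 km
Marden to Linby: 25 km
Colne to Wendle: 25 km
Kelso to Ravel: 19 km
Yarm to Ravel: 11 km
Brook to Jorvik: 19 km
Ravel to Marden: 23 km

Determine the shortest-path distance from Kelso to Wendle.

Candidate routes:
Kelso → Linby → Yarm → Brook → Wendle: 5+12+16+5 = 38
Kelso → Ravel → Yarm → Wendle: 19+11+13 = 43
Kelso → Linby → Yarm → Arlen → Brook → Wendle: 5+12+14+11+5 = 47
Kelso → Linby → Yarm → Wendle: 5+12+13 = 30
The minimum is 30 km via Kelso → Linby → Yarm → Wendle.

30 km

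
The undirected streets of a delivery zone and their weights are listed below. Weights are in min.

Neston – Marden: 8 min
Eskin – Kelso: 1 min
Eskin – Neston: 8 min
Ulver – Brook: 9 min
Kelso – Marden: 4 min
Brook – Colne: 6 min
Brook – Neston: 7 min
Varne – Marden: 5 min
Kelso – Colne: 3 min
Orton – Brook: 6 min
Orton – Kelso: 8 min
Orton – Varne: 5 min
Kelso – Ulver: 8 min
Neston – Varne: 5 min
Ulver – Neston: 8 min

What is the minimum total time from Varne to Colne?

12 min

Enumerating some paths:
Varne - Neston - Eskin - Kelso - Colne: 5+8+1+3 = 17
Varne - Marden - Kelso - Colne: 5+4+3 = 12
Varne - Orton - Kelso - Colne: 5+8+3 = 16
The minimum is 12 min via Varne - Marden - Kelso - Colne.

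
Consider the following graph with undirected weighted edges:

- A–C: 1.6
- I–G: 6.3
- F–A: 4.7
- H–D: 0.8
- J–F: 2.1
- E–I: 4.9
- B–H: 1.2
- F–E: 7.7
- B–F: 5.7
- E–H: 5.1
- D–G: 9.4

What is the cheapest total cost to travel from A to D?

Candidate routes:
A - F - B - H - D: 4.7+5.7+1.2+0.8 = 12.4
A - F - E - H - D: 4.7+7.7+5.1+0.8 = 18.3
Cheapest is A - F - B - H - D at 12.4.

12.4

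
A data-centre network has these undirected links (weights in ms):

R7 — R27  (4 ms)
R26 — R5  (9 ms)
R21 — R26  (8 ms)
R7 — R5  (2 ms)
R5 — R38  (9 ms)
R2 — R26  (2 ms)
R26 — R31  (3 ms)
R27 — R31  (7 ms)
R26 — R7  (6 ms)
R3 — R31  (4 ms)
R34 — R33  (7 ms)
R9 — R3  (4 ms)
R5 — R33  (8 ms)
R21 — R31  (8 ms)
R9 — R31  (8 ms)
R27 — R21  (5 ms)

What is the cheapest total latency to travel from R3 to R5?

15 ms

Candidate routes:
R3 - R31 - R26 - R7 - R5: 4+3+6+2 = 15
R3 - R31 - R27 - R7 - R5: 4+7+4+2 = 17
R3 - R31 - R26 - R5: 4+3+9 = 16
The minimum is 15 ms via R3 - R31 - R26 - R7 - R5.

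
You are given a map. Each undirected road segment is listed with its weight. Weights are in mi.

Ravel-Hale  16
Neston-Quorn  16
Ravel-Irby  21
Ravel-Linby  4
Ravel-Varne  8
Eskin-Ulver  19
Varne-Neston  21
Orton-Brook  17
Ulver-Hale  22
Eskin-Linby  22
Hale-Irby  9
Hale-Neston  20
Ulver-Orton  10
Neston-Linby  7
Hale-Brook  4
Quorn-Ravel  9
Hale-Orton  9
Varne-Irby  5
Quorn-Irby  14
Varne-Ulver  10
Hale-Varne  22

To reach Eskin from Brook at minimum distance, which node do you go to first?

Hale

Compare a few routes:
Brook → Hale → Orton → Ulver → Eskin: 4+9+10+19 = 42
Brook → Hale → Ulver → Eskin: 4+22+19 = 45
Cheapest is Brook → Hale → Orton → Ulver → Eskin at 42 mi.
So from Brook the first move is to Hale.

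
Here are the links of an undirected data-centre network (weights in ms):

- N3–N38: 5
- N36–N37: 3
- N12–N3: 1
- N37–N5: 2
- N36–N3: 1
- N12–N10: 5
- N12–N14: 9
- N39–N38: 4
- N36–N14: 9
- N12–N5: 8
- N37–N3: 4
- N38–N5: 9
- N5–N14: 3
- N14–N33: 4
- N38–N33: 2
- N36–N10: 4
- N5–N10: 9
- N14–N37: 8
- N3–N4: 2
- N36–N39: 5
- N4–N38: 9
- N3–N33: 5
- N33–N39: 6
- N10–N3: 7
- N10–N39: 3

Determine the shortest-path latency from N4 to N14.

11 ms

Running Dijkstra from N4:
N4: 0
N3: 2  (via N4)
N36: 3  (via N3)
N12: 3  (via N3)
N37: 6  (via N3)
N10: 7  (via N36)
N38: 7  (via N3)
N33: 7  (via N3)
N5: 8  (via N37)
N39: 8  (via N36)
N14: 11  (via N33)
Shortest route: N4–N3–N33–N14 = 11 ms.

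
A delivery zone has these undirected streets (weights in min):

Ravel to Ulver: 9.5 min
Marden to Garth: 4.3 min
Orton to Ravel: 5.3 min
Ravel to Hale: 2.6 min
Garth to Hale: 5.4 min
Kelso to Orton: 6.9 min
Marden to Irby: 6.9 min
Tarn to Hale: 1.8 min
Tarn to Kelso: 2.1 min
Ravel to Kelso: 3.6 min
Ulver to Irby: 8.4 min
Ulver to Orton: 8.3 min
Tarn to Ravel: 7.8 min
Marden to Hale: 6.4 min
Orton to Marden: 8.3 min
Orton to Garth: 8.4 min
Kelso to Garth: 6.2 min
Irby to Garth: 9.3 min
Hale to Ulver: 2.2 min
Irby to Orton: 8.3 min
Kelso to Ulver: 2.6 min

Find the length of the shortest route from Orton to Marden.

8.3 min

Enumerating some paths:
Orton–Marden: 8.3 = 8.3
Orton–Garth–Marden: 8.4+4.3 = 12.7
Cheapest is Orton–Marden at 8.3 min.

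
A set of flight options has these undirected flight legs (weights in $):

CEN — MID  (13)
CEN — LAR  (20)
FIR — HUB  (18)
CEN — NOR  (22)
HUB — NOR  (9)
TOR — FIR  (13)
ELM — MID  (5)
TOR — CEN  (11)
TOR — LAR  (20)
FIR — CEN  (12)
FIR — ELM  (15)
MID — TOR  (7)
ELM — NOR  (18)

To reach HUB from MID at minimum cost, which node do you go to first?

ELM

Enumerating some paths:
MID → TOR → FIR → HUB: 7+13+18 = 38
MID → ELM → NOR → HUB: 5+18+9 = 32
MID → CEN → FIR → HUB: 13+12+18 = 43
MID → ELM → FIR → HUB: 5+15+18 = 38
The minimum is $32 via MID → ELM → NOR → HUB.
So from MID the first move is to ELM.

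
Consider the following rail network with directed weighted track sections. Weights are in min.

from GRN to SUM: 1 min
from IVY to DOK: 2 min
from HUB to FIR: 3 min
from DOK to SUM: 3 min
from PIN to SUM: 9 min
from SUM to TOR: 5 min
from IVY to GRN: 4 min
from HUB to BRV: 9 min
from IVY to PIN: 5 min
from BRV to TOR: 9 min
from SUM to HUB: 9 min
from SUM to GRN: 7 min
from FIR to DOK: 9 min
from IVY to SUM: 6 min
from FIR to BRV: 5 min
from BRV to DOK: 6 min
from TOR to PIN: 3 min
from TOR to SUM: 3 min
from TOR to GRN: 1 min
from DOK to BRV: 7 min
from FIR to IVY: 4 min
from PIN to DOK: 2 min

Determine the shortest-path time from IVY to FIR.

Running Dijkstra from IVY:
IVY: 0
DOK: 2  (via IVY)
GRN: 4  (via IVY)
PIN: 5  (via IVY)
SUM: 5  (via DOK)
BRV: 9  (via DOK)
TOR: 10  (via SUM)
HUB: 14  (via SUM)
FIR: 17  (via HUB)
Shortest route: IVY → DOK → SUM → HUB → FIR = 17 min.

17 min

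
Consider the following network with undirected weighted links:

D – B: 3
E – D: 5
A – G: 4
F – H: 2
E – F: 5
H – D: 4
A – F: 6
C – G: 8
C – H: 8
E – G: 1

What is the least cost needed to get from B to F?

9

Compare a few routes:
B–D–H–F: 3+4+2 = 9
B–D–E–F: 3+5+5 = 13
B–D–E–G–A–F: 3+5+1+4+6 = 19
Cheapest is B–D–H–F at 9.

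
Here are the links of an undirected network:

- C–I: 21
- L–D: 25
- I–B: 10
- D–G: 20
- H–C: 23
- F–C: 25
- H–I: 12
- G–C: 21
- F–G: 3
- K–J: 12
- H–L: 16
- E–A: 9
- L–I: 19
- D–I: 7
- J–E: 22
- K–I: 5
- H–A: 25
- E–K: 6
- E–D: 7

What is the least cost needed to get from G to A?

36

Compare a few routes:
G → D → I → K → E → A: 20+7+5+6+9 = 47
G → D → I → H → A: 20+7+12+25 = 64
G → C → I → K → E → A: 21+21+5+6+9 = 62
G → D → E → A: 20+7+9 = 36
Cheapest is G → D → E → A at 36.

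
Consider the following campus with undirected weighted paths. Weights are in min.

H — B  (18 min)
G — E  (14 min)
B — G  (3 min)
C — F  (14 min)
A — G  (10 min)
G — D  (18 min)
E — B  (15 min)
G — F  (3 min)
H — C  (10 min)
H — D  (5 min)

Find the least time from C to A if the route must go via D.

Shortest C→D: C–H–D = 15
Shortest D→A: D–G–A = 28
Total via D: 15 + 28 = 43 min.

43 min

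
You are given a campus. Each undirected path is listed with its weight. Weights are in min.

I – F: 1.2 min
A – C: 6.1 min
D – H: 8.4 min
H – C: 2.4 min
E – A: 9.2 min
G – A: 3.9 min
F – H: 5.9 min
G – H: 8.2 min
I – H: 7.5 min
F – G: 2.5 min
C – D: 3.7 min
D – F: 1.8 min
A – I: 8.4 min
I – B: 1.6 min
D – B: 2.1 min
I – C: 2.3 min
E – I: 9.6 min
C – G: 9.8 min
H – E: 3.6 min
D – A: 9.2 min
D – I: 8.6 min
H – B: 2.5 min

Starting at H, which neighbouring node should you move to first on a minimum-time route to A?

C

Candidate routes:
H–C–A: 2.4+6.1 = 8.5
H–B–I–F–G–A: 2.5+1.6+1.2+2.5+3.9 = 11.7
The minimum is 8.5 min via H–C–A.
So from H the first move is to C.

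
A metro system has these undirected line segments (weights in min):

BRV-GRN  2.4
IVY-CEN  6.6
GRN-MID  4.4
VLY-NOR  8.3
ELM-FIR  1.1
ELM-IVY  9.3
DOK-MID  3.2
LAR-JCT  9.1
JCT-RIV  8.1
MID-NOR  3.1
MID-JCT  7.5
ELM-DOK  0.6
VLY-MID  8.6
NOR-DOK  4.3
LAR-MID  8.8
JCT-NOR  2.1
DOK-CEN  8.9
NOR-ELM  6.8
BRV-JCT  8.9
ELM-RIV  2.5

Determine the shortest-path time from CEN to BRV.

Enumerating some paths:
CEN–DOK–NOR–MID–GRN–BRV: 8.9+4.3+3.1+4.4+2.4 = 23.1
CEN–DOK–MID–GRN–BRV: 8.9+3.2+4.4+2.4 = 18.9
Cheapest is CEN–DOK–MID–GRN–BRV at 18.9 min.

18.9 min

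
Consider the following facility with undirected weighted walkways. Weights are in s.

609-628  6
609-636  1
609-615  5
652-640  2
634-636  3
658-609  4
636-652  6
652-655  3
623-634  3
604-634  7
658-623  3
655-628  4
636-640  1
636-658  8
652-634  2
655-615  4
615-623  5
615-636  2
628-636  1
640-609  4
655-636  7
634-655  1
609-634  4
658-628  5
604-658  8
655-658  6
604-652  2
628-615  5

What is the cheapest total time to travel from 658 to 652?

8 s

Candidate routes:
658–623–634–652: 3+3+2 = 8
658–628–636–640–652: 5+1+1+2 = 9
Cheapest is 658–623–634–652 at 8 s.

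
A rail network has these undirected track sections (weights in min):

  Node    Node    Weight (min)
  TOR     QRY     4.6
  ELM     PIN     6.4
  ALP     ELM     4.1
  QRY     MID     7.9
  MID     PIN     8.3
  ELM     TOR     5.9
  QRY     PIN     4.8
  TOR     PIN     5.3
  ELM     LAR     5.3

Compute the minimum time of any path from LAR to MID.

Running Dijkstra from LAR:
LAR: 0
ELM: 5.3  (via LAR)
ALP: 9.4  (via ELM)
TOR: 11.2  (via ELM)
PIN: 11.7  (via ELM)
QRY: 15.8  (via TOR)
MID: 20  (via PIN)
Shortest route: LAR–ELM–PIN–MID = 20 min.

20 min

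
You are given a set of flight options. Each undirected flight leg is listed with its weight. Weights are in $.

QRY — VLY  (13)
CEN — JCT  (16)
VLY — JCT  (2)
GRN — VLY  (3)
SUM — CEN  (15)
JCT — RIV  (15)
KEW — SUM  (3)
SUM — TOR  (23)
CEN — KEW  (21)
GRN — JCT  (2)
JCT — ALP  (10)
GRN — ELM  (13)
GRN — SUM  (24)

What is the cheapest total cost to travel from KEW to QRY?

$43

Shortest distances from KEW:
KEW: 0
SUM: 3  (via KEW)
CEN: 18  (via SUM)
TOR: 26  (via SUM)
GRN: 27  (via SUM)
JCT: 29  (via GRN)
VLY: 30  (via GRN)
ALP: 39  (via JCT)
ELM: 40  (via GRN)
QRY: 43  (via VLY)
Shortest route: KEW → SUM → GRN → VLY → QRY = $43.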